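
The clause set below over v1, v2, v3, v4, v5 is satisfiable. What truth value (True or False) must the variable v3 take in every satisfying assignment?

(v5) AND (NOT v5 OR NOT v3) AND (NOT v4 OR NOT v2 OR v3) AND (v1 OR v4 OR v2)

False

Suppose v3 = true.
(v5) alone gives v5 = true.
Now (NOT v5) is unsatisfied and unit — conflict.
So every satisfying assignment has v3 = False.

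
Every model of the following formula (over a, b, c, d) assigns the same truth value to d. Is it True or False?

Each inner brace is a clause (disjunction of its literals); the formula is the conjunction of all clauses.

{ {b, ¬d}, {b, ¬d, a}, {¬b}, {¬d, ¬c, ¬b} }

Suppose d = True.
(b) alone gives b = True.
But (¬b) is also a unit clause — contradiction.
So every satisfying assignment has d = False.

False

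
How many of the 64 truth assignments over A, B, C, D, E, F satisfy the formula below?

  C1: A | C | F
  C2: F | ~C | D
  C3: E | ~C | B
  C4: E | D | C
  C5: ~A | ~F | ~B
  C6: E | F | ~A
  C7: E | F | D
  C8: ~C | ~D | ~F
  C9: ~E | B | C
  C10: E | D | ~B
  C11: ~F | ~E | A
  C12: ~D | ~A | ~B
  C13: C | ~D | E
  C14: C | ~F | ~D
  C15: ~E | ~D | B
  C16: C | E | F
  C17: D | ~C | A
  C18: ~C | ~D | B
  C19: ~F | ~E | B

3

There are 2^6 = 64 truth assignments over (A, B, C, D, E, F).
Split on E. With E = 1, the clauses containing E are satisfied and ~E drops from the rest; 2 of the 2^5 = 32 assignments to the other variables satisfy what remains.
With E = 0, by the same count on the reduced clause set, 1 assignment works.
(One model: A=F, B=T, C=T, D=T, E=F, F=F.)
Total: 2 + 1 = 3.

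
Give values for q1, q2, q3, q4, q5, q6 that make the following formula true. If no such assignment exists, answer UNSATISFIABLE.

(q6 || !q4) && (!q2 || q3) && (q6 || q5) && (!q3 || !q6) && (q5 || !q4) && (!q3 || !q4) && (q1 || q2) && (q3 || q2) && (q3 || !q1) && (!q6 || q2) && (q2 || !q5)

Branch on q6: set q6 = false.
From the singleton clause (!q4), q4 = false.
From the singleton clause (q5), q5 = true.
From the singleton clause (q2), q2 = true.
From the singleton clause (q3), q3 = true.
All clauses hold; q1 can take either value.

q1 ↦ false; q2 ↦ true; q3 ↦ true; q4 ↦ false; q5 ↦ true; q6 ↦ false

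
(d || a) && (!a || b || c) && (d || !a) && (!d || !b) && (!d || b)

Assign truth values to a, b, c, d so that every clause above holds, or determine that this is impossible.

UNSATISFIABLE

Branch on d: set d = true.
The clause (!b) is unit, so b = false.
But (b) is also a unit clause — contradiction.
So d must be the other value — set d = false.
The clause (a) is unit, so a = true.
But (!a) is also a unit clause — contradiction.
Either choice for d ends in contradiction.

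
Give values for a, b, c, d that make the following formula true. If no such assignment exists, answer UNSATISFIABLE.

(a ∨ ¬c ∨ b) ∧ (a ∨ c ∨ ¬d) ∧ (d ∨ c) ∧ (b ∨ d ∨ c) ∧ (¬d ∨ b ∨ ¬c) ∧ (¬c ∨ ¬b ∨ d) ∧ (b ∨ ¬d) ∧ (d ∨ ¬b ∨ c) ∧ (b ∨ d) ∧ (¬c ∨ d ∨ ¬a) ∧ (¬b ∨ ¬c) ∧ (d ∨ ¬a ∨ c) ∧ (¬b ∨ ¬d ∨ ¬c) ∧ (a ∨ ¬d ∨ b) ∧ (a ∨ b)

a=True; b=True; c=False; d=True

Suppose d = True.
From the singleton clause (b), b = True.
From the singleton clause (¬c), c = False.
From the singleton clause (a), a = True.
Every clause now holds.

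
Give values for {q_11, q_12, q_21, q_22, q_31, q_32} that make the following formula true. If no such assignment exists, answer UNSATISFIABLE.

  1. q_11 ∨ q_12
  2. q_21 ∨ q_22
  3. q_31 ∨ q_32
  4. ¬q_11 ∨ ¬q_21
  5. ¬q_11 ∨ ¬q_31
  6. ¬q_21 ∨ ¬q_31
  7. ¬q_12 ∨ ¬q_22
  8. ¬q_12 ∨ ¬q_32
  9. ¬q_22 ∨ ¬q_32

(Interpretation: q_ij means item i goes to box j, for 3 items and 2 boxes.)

UNSATISFIABLE

Case q_11 = True:
The clause (¬q_21) is unit, so q_21 = False.
The clause (q_22) is unit, so q_22 = True.
The clause (¬q_31) is unit, so q_31 = False.
The clause (q_32) is unit, so q_32 = True.
Now (¬q_32) is unsatisfied and unit — conflict.
Undo q_11 and try q_11 = False.
The clause (q_12) is unit, so q_12 = True.
The clause (¬q_22) is unit, so q_22 = False.
The clause (q_21) is unit, so q_21 = True.
The clause (¬q_31) is unit, so q_31 = False.
The clause (q_32) is unit, so q_32 = True.
Now (¬q_32) is unsatisfied and unit — conflict.
Neither q_11 = True nor q_11 = False works.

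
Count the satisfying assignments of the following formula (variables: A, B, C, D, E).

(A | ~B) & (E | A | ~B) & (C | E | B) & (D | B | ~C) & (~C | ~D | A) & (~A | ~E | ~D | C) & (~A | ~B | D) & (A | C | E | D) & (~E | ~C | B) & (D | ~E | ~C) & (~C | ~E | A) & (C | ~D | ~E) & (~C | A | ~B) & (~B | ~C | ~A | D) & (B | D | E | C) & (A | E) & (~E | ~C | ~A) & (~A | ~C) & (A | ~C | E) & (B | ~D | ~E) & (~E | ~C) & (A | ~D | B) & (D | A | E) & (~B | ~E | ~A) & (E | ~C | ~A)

There are 2^5 = 32 truth assignments over (A, B, C, D, E).
Split on B. With B = 1, the clauses containing B are satisfied and ~B drops from the rest; 1 of the 2^4 = 16 assignments to the other variables satisfy what remains.
With B = 0, by the same count on the reduced clause set, 2 assignments work.
(One model: A=F, B=F, C=F, D=F, E=T.)
Total: 1 + 2 = 3.

3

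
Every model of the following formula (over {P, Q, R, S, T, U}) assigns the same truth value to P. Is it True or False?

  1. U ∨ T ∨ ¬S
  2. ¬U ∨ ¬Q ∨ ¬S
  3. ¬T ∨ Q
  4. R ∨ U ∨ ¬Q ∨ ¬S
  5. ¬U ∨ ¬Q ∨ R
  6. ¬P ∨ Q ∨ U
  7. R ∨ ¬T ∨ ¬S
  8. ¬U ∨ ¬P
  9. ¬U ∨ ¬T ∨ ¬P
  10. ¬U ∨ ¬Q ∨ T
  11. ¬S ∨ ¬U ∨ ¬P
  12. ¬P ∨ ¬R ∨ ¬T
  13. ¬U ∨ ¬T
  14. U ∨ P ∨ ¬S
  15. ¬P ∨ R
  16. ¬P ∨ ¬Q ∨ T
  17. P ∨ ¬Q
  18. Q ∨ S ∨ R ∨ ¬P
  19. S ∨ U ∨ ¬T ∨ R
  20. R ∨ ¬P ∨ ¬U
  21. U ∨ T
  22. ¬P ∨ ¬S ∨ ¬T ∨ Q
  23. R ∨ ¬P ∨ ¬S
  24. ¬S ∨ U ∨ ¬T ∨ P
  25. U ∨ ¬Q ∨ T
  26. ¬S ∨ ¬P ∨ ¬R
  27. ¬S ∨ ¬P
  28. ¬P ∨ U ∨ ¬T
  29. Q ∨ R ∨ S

Suppose P = True.
(¬U) alone gives U = False.
(Q) alone gives Q = True.
(R) alone gives R = True.
(¬T) alone gives T = False.
Now (T) is unsatisfied and unit — conflict.
So every satisfying assignment has P = False.

False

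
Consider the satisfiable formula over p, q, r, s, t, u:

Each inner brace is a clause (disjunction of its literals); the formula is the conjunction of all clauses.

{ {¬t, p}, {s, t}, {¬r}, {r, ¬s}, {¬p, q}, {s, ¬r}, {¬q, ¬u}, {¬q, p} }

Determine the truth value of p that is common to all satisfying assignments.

Suppose p = False.
From the singleton clause (¬t), t = False.
From the singleton clause (s), s = True.
From the singleton clause (¬r), r = False.
That conflicts with the unit clause (r).
So every satisfying assignment has p = True.

True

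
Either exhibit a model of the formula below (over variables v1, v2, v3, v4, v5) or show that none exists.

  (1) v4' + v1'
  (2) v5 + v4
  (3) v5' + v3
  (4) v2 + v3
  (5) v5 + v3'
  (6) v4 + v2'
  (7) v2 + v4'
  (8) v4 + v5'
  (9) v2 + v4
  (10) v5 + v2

v1 ↦ 0,  v2 ↦ 1,  v3 ↦ 1,  v4 ↦ 1,  v5 ↦ 1

Branch on v4: set v4 = 1.
The clause (v1') is unit, so v1 = 0.
The clause (v2) is unit, so v2 = 1.
Branch on v5: set v5 = 1.
The clause (v3) is unit, so v3 = 1.
This assignment satisfies each clause.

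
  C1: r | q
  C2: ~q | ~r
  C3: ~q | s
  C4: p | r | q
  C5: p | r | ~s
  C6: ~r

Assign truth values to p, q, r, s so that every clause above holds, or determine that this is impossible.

From the singleton clause (~r), r = 0.
From the singleton clause (q), q = 1.
From the singleton clause (s), s = 1.
From the singleton clause (p), p = 1.
All clauses are satisfied.

p: 1,  q: 1,  r: 0,  s: 1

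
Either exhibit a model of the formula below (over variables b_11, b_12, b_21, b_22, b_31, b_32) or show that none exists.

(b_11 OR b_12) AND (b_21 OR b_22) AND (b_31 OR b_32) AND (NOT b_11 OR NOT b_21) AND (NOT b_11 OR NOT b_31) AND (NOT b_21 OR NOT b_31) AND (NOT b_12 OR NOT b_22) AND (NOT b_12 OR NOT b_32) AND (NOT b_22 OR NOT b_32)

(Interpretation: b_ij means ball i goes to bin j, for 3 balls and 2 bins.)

Case b_11 = true:
Unit clause (NOT b_21) forces b_21 = false.
Unit clause (b_22) forces b_22 = true.
Unit clause (NOT b_31) forces b_31 = false.
Unit clause (b_32) forces b_32 = true.
But (NOT b_32) is also a unit clause — contradiction.
Backtrack on b_11: now try b_11 = false.
Unit clause (b_12) forces b_12 = true.
Unit clause (NOT b_22) forces b_22 = false.
Unit clause (b_21) forces b_21 = true.
Unit clause (NOT b_31) forces b_31 = false.
Unit clause (b_32) forces b_32 = true.
But (NOT b_32) is also a unit clause — contradiction.
Either choice for b_11 ends in contradiction.

UNSATISFIABLE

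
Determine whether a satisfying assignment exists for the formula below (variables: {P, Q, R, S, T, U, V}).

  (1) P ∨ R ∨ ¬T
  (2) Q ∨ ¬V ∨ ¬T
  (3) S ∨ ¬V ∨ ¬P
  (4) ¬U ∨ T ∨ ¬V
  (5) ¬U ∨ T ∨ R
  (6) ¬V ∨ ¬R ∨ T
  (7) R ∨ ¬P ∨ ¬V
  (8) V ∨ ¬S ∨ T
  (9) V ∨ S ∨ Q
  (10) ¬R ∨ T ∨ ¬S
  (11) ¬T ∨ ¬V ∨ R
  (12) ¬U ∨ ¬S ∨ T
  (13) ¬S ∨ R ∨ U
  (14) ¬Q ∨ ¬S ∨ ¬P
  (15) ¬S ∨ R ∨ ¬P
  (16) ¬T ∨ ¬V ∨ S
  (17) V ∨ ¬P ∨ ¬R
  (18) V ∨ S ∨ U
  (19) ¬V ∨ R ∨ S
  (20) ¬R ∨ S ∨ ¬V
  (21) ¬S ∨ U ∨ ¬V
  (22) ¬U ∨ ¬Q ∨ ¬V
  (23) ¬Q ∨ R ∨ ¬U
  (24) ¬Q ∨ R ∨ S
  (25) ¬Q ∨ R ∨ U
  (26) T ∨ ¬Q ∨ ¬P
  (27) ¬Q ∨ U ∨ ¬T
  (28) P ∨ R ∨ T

Satisfiable

Branch on P: set P = False.
Branch on R: set R = True.
Branch on V: set V = False.
Branch on S: set S = False.
Unit clause (Q) forces Q = True.
Unit clause (U) forces U = True.
All clauses hold; T can take either value.
A satisfying assignment: P=False,  Q=True,  R=True,  S=False,  T=True,  U=True,  V=False.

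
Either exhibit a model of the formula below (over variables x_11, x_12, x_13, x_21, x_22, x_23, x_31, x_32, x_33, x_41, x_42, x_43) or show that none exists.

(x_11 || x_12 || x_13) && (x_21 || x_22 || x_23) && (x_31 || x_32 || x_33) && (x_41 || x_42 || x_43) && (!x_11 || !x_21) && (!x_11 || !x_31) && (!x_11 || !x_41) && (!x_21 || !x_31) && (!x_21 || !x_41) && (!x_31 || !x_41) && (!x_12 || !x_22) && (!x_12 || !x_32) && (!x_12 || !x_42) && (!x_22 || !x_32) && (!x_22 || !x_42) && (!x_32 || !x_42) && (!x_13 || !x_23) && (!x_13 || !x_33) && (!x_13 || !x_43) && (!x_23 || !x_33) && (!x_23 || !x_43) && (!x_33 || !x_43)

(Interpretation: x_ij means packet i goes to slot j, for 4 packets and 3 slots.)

UNSATISFIABLE

Branch on x_11: set x_11 = false.
Branch on x_12: set x_12 = true.
The clause (!x_22) is unit, so x_22 = false.
The clause (!x_32) is unit, so x_32 = false.
The clause (!x_42) is unit, so x_42 = false.
Branch on x_21: set x_21 = true.
The clause (!x_31) is unit, so x_31 = false.
The clause (x_33) is unit, so x_33 = true.
The clause (!x_41) is unit, so x_41 = false.
The clause (x_43) is unit, so x_43 = true.
Now (!x_43) is unsatisfied and unit — conflict.
That branch fails; take x_21 = false instead.
The clause (x_23) is unit, so x_23 = true.
The clause (!x_13) is unit, so x_13 = false.
The clause (!x_33) is unit, so x_33 = false.
The clause (x_31) is unit, so x_31 = true.
The clause (!x_41) is unit, so x_41 = false.
The clause (x_43) is unit, so x_43 = true.
Now (!x_43) is unsatisfied and unit — conflict.
Neither x_21 = true nor x_21 = false works.
That branch fails; take x_12 = false instead.
The clause (x_13) is unit, so x_13 = true.
The clause (!x_23) is unit, so x_23 = false.
The clause (!x_33) is unit, so x_33 = false.
The clause (!x_43) is unit, so x_43 = false.
Branch on x_21: set x_21 = true.
The clause (!x_31) is unit, so x_31 = false.
The clause (x_32) is unit, so x_32 = true.
The clause (!x_41) is unit, so x_41 = false.
The clause (x_42) is unit, so x_42 = true.
Now (!x_42) is unsatisfied and unit — conflict.
That branch fails; take x_21 = false instead.
The clause (x_22) is unit, so x_22 = true.
The clause (!x_32) is unit, so x_32 = false.
The clause (x_31) is unit, so x_31 = true.
The clause (!x_41) is unit, so x_41 = false.
The clause (x_42) is unit, so x_42 = true.
Now (!x_42) is unsatisfied and unit — conflict.
Neither x_21 = true nor x_21 = false works.
Neither x_12 = true nor x_12 = false works.
That branch fails; take x_11 = true instead.
The clause (!x_21) is unit, so x_21 = false.
The clause (!x_31) is unit, so x_31 = false.
The clause (!x_41) is unit, so x_41 = false.
Branch on x_22: set x_22 = true.
The clause (!x_12) is unit, so x_12 = false.
The clause (!x_32) is unit, so x_32 = false.
The clause (x_33) is unit, so x_33 = true.
The clause (!x_42) is unit, so x_42 = false.
The clause (x_43) is unit, so x_43 = true.
Now (!x_43) is unsatisfied and unit — conflict.
That branch fails; take x_22 = false instead.
The clause (x_23) is unit, so x_23 = true.
The clause (!x_13) is unit, so x_13 = false.
The clause (!x_33) is unit, so x_33 = false.
The clause (x_32) is unit, so x_32 = true.
The clause (!x_12) is unit, so x_12 = false.
The clause (!x_42) is unit, so x_42 = false.
The clause (x_43) is unit, so x_43 = true.
Now (!x_43) is unsatisfied and unit — conflict.
Neither x_22 = true nor x_22 = false works.
Neither x_11 = true nor x_11 = false works.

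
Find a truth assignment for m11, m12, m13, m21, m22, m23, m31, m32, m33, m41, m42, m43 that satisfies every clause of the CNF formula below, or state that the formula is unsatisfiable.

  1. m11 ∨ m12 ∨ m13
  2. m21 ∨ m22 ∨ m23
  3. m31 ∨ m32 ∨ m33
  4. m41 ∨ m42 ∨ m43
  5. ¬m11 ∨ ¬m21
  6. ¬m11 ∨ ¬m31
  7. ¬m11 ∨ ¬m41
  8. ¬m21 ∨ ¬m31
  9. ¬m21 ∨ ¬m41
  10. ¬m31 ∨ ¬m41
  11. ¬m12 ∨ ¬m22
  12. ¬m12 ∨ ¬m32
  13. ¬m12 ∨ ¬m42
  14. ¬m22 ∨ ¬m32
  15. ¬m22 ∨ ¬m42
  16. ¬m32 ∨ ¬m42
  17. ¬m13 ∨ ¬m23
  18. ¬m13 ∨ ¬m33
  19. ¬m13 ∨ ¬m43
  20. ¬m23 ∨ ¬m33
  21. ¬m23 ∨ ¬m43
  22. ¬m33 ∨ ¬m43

Branch on m11: set m11 = False.
Branch on m12: set m12 = True.
From the singleton clause (¬m22), m22 = False.
From the singleton clause (¬m32), m32 = False.
From the singleton clause (¬m42), m42 = False.
Branch on m21: set m21 = True.
From the singleton clause (¬m31), m31 = False.
From the singleton clause (m33), m33 = True.
From the singleton clause (¬m41), m41 = False.
From the singleton clause (m43), m43 = True.
That conflicts with the unit clause (¬m43).
Undo m21 and try m21 = False.
From the singleton clause (m23), m23 = True.
From the singleton clause (¬m13), m13 = False.
From the singleton clause (¬m33), m33 = False.
From the singleton clause (m31), m31 = True.
From the singleton clause (¬m41), m41 = False.
From the singleton clause (m43), m43 = True.
That conflicts with the unit clause (¬m43).
Neither m21 = True nor m21 = False works.
Undo m12 and try m12 = False.
From the singleton clause (m13), m13 = True.
From the singleton clause (¬m23), m23 = False.
From the singleton clause (¬m33), m33 = False.
From the singleton clause (¬m43), m43 = False.
Branch on m21: set m21 = True.
From the singleton clause (¬m31), m31 = False.
From the singleton clause (m32), m32 = True.
From the singleton clause (¬m41), m41 = False.
From the singleton clause (m42), m42 = True.
That conflicts with the unit clause (¬m42).
Undo m21 and try m21 = False.
From the singleton clause (m22), m22 = True.
From the singleton clause (¬m32), m32 = False.
From the singleton clause (m31), m31 = True.
From the singleton clause (¬m41), m41 = False.
From the singleton clause (m42), m42 = True.
That conflicts with the unit clause (¬m42).
Neither m21 = True nor m21 = False works.
Neither m12 = True nor m12 = False works.
Undo m11 and try m11 = True.
From the singleton clause (¬m21), m21 = False.
From the singleton clause (¬m31), m31 = False.
From the singleton clause (¬m41), m41 = False.
Branch on m22: set m22 = True.
From the singleton clause (¬m12), m12 = False.
From the singleton clause (¬m32), m32 = False.
From the singleton clause (m33), m33 = True.
From the singleton clause (¬m42), m42 = False.
From the singleton clause (m43), m43 = True.
That conflicts with the unit clause (¬m43).
Undo m22 and try m22 = False.
From the singleton clause (m23), m23 = True.
From the singleton clause (¬m13), m13 = False.
From the singleton clause (¬m33), m33 = False.
From the singleton clause (m32), m32 = True.
From the singleton clause (¬m12), m12 = False.
From the singleton clause (¬m42), m42 = False.
From the singleton clause (m43), m43 = True.
That conflicts with the unit clause (¬m43).
Neither m22 = True nor m22 = False works.
Neither m11 = True nor m11 = False works.

UNSATISFIABLE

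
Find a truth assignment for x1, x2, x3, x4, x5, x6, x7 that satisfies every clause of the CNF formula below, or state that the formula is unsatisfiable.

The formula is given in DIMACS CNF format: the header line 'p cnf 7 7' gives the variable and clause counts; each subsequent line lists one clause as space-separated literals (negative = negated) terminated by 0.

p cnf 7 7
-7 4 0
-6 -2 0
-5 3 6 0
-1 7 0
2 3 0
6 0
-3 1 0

x1=True, x2=False, x3=True, x4=True, x5=False, x6=True, x7=True

From the singleton clause (x6), x6 = True.
From the singleton clause (¬x2), x2 = False.
From the singleton clause (x3), x3 = True.
From the singleton clause (x1), x1 = True.
From the singleton clause (x7), x7 = True.
From the singleton clause (x4), x4 = True.
No clause remains; x5 is free.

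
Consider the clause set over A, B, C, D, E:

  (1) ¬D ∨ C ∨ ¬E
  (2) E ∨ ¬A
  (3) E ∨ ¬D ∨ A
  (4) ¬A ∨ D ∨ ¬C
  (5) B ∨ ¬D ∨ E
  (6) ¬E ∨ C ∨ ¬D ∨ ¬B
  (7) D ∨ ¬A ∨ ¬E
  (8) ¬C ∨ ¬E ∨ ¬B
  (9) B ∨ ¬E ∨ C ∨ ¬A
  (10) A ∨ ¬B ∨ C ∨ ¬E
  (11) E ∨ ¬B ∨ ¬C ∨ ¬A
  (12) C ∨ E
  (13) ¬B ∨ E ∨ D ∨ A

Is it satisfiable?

Case E = False:
The clause (¬A) is unit, so A = False.
The clause (¬D) is unit, so D = False.
The clause (C) is unit, so C = True.
The clause (¬B) is unit, so B = False.
All clauses are satisfied.
A satisfying assignment: A=False,  B=False,  C=True,  D=False,  E=False.

Yes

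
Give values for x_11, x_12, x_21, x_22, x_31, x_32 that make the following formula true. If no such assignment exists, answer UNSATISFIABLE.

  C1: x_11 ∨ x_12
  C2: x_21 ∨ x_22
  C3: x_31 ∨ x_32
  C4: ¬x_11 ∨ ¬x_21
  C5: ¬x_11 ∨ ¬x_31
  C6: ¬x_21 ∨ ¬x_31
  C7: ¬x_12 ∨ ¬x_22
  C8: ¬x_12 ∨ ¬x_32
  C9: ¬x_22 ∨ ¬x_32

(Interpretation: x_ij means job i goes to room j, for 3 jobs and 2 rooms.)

Try x_11 = True.
Unit clause (¬x_21) forces x_21 = False.
Unit clause (x_22) forces x_22 = True.
Unit clause (¬x_31) forces x_31 = False.
Unit clause (x_32) forces x_32 = True.
Now (¬x_32) is unsatisfied and unit — conflict.
So x_11 must be the other value — set x_11 = False.
Unit clause (x_12) forces x_12 = True.
Unit clause (¬x_22) forces x_22 = False.
Unit clause (x_21) forces x_21 = True.
Unit clause (¬x_31) forces x_31 = False.
Unit clause (x_32) forces x_32 = True.
Now (¬x_32) is unsatisfied and unit — conflict.
Both values of x_11 lead to a conflict.

UNSATISFIABLE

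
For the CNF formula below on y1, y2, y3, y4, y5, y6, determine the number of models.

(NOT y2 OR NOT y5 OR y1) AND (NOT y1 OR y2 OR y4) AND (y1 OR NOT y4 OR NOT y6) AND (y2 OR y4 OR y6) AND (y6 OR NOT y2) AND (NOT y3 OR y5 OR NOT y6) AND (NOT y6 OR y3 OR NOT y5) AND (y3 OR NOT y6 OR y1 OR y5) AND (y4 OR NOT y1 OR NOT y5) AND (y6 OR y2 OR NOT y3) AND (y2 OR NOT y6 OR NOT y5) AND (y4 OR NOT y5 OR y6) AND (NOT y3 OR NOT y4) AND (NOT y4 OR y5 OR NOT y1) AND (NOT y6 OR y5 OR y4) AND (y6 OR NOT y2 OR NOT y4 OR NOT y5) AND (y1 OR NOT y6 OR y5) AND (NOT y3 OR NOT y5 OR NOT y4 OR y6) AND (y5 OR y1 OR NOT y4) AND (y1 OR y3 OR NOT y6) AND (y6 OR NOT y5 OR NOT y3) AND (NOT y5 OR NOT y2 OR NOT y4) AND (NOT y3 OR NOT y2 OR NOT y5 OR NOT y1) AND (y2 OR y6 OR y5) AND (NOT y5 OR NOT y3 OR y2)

2

There are 2^6 = 64 truth assignments over (y1, y2, y3, y4, y5, y6).
Split on y4. With y4 = true, the clauses containing y4 are satisfied and NOT y4 drops from the rest; 2 of the 2^5 = 32 assignments to the other variables satisfy what remains.
With y4 = false, by the same count on the reduced clause set, 0 assignments work.
(One model: y1=F, y2=F, y3=F, y4=T, y5=T, y6=F.)
Total: 2 + 0 = 2.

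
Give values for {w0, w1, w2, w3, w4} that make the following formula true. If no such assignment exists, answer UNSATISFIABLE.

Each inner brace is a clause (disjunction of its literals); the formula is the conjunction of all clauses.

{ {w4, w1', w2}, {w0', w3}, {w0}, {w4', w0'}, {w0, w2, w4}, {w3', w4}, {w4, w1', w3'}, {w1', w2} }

UNSATISFIABLE

From the singleton clause (w0), w0 = 1.
From the singleton clause (w3), w3 = 1.
From the singleton clause (w4'), w4 = 0.
But (w4) is also a unit clause — contradiction.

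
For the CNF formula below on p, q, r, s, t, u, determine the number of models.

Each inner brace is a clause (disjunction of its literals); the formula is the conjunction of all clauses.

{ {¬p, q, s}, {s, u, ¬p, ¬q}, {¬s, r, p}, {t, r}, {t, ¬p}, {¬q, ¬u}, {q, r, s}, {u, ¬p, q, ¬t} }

There are 2^6 = 64 truth assignments over (p, q, r, s, t, u).
Split on p. With p = True, the clauses containing p are satisfied and ¬p drops from the rest; 4 of the 2^5 = 32 assignments to the other variables satisfy what remains.
With p = False, by the same count on the reduced clause set, 13 assignments work.
(One model: p=F, q=F, r=T, s=F, t=F, u=F.)
Total: 4 + 13 = 17.

17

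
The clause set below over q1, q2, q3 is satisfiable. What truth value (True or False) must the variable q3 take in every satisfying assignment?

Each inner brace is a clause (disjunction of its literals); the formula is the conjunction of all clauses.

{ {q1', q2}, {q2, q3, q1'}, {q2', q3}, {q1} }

Suppose q3 = 0.
The clause (q2') is unit, so q2 = 0.
The clause (q1') is unit, so q1 = 0.
But (q1) is also a unit clause — contradiction.
So every satisfying assignment has q3 = True.

True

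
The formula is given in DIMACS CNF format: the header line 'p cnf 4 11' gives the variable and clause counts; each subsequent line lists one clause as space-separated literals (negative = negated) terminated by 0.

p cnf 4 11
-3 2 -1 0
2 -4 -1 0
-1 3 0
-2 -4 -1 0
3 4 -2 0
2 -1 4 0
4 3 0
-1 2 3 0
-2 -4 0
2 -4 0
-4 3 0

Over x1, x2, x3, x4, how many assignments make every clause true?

3

There are 2^4 = 16 truth assignments over (x1, x2, x3, x4).
Check each against the 11 clauses (columns in the order x1, x2, x3, x4):
  F F F F  ✗ fails (x4 ∨ x3)
  F F F T  ✗ fails (x2 ∨ ¬x4)
  F F T F  ✓ satisfies all
  F F T T  ✗ fails (x2 ∨ ¬x4)
  F T F F  ✗ fails (x3 ∨ x4 ∨ ¬x2)
  F T F T  ✗ fails (¬x2 ∨ ¬x4)
  F T T F  ✓ satisfies all
  F T T T  ✗ fails (¬x2 ∨ ¬x4)
  T F F F  ✗ fails (¬x1 ∨ x3)
  T F F T  ✗ fails (x2 ∨ ¬x4 ∨ ¬x1)
  T F T F  ✗ fails (¬x3 ∨ x2 ∨ ¬x1)
  T F T T  ✗ fails (¬x3 ∨ x2 ∨ ¬x1)
  T T F F  ✗ fails (¬x1 ∨ x3)
  T T F T  ✗ fails (¬x1 ∨ x3)
  T T T F  ✓ satisfies all
  T T T T  ✗ fails (¬x2 ∨ ¬x4 ∨ ¬x1)
3 of the 16 rows are models.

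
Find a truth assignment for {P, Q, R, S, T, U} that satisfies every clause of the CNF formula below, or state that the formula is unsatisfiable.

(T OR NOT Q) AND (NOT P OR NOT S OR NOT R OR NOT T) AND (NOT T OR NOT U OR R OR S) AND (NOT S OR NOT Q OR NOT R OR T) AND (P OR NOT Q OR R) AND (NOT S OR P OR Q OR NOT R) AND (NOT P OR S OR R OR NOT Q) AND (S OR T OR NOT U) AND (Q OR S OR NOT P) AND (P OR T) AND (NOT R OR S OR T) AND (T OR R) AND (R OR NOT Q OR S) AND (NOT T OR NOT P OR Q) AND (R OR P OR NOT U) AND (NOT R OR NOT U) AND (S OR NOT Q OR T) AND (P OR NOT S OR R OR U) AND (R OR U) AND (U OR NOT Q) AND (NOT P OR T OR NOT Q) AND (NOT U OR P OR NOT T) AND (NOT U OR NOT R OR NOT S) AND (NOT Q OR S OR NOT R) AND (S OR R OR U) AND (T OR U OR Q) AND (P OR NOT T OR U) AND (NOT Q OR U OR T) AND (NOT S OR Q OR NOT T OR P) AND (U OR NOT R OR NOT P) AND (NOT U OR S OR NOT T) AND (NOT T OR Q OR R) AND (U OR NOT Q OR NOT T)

Suppose T = true.
Suppose P = true.
The clause (Q) is unit, so Q = true.
The clause (U) is unit, so U = true.
The clause (NOT R) is unit, so R = false.
The clause (S) is unit, so S = true.
All clauses are satisfied.

P=true,  Q=true,  R=false,  S=true,  T=true,  U=true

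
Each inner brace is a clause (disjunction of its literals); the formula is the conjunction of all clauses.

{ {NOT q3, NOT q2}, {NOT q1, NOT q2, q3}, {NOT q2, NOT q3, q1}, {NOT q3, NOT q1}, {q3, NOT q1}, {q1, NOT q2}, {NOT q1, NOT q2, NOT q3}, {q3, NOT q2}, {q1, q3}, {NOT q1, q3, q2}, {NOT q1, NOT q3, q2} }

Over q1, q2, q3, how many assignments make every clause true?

1

There are 2^3 = 8 truth assignments over (q1, q2, q3).
Check each against the 11 clauses (columns in the order q1, q2, q3):
  F F F  ✗ fails (q1 OR q3)
  F F T  ✓ satisfies all
  F T F  ✗ fails (q1 OR NOT q2)
  F T T  ✗ fails (NOT q3 OR NOT q2)
  T F F  ✗ fails (q3 OR NOT q1)
  T F T  ✗ fails (NOT q3 OR NOT q1)
  T T F  ✗ fails (NOT q1 OR NOT q2 OR q3)
  T T T  ✗ fails (NOT q3 OR NOT q2)
1 of the 8 rows is a model.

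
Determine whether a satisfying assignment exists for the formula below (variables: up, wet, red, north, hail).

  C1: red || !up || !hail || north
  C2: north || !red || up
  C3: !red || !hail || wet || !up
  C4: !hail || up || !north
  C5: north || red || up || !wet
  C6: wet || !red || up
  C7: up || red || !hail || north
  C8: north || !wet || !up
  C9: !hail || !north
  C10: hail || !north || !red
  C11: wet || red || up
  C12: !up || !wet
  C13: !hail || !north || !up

Yes, satisfiable

Suppose hail = false.
Suppose north = false.
Suppose red = false.
Suppose up = true.
(!wet) alone gives wet = false.
This assignment satisfies each clause.
A satisfying assignment: up ↦ true; wet ↦ false; red ↦ false; north ↦ false; hail ↦ false.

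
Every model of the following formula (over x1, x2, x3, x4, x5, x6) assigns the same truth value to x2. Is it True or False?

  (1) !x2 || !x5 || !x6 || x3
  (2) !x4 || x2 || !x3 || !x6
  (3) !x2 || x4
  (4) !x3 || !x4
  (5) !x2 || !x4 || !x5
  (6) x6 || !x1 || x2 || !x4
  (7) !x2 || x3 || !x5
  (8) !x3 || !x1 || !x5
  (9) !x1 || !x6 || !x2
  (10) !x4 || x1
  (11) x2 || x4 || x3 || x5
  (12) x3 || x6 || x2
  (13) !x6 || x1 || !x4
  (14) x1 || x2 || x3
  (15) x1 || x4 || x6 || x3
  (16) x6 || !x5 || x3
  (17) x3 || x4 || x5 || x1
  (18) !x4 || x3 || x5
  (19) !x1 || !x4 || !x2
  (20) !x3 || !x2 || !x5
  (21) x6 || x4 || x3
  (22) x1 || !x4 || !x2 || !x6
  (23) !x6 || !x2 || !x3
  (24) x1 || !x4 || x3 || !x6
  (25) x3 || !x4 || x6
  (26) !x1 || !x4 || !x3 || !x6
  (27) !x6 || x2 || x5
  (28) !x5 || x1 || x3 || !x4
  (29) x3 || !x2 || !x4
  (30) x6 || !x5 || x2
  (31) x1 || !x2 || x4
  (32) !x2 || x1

Suppose x2 = true.
Unit clause (x4) forces x4 = true.
Unit clause (!x3) forces x3 = false.
But (x3) is also a unit clause — contradiction.
So every satisfying assignment has x2 = False.

False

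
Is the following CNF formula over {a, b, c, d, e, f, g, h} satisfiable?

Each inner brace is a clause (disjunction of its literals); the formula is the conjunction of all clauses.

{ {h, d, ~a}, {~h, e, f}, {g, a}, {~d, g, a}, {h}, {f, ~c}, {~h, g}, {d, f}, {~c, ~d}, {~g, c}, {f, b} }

Yes, satisfiable

(h) alone gives h = 1.
(g) alone gives g = 1.
(c) alone gives c = 1.
(f) alone gives f = 1.
(~d) alone gives d = 0.
No clause remains; a, b, e are free.
A satisfying assignment: a: 0, b: 1, c: 1, d: 0, e: 0, f: 1, g: 1, h: 1.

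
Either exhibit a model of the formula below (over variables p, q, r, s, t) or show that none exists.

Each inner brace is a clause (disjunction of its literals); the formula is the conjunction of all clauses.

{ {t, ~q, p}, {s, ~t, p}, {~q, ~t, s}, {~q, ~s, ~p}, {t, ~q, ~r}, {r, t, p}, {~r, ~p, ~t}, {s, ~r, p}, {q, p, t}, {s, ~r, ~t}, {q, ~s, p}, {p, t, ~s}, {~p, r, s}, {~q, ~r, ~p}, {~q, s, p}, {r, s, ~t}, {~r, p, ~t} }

p=0,  q=1,  r=0,  s=1,  t=1

Suppose t = 1.
Suppose s = 1.
Suppose q = 1.
(~p) alone gives p = 0.
(~r) alone gives r = 0.
This assignment satisfies each clause.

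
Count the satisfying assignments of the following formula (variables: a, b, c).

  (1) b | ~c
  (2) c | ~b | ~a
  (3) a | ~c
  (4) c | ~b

There are 2^3 = 8 truth assignments over (a, b, c).
Check each against the 4 clauses (columns in the order a, b, c):
  F F F  ✓ satisfies all
  F F T  ✗ fails (b | ~c)
  F T F  ✗ fails (c | ~b)
  F T T  ✗ fails (a | ~c)
  T F F  ✓ satisfies all
  T F T  ✗ fails (b | ~c)
  T T F  ✗ fails (c | ~b | ~a)
  T T T  ✓ satisfies all
3 of the 8 rows are models.

3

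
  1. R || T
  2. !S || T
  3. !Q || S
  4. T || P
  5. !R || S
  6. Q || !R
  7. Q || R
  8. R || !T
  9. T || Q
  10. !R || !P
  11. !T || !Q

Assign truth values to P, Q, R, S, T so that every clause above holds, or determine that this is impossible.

Suppose R = true.
Unit clause (S) forces S = true.
Unit clause (T) forces T = true.
Unit clause (Q) forces Q = true.
Now (!Q) is unsatisfied and unit — conflict.
Backtrack on R: now try R = false.
Unit clause (T) forces T = true.
Now (!T) is unsatisfied and unit — conflict.
Neither R = true nor R = false works.

UNSATISFIABLE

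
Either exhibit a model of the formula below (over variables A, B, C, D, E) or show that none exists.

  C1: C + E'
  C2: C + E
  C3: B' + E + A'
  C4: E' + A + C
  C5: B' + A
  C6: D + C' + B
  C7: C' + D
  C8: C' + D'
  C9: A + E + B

UNSATISFIABLE

Suppose C = 1.
The clause (D) is unit, so D = 1.
But (D') is also a unit clause — contradiction.
Undo C and try C = 0.
The clause (E') is unit, so E = 0.
But (E) is also a unit clause — contradiction.
Both values of C lead to a conflict.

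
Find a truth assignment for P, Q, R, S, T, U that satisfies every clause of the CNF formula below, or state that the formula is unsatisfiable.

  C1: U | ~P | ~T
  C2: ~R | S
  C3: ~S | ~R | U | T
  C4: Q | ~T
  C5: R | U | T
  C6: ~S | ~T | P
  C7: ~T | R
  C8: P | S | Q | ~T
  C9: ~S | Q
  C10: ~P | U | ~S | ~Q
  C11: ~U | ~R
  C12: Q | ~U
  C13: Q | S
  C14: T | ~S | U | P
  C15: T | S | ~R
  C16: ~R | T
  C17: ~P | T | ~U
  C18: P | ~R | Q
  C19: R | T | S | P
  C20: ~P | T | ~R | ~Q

Branch on R: set R = 0.
(~T) alone gives T = 0.
(U) alone gives U = 1.
(Q) alone gives Q = 1.
(~P) alone gives P = 0.
(S) alone gives S = 1.
All clauses are satisfied.

P: 0,  Q: 1,  R: 0,  S: 1,  T: 0,  U: 1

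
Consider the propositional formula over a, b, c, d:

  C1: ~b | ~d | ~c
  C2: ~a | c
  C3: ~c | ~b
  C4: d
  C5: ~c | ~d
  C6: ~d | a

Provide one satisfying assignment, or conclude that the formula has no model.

UNSATISFIABLE

The clause (d) is unit, so d = 1.
The clause (~c) is unit, so c = 0.
The clause (~a) is unit, so a = 0.
Now (a) is unsatisfied and unit — conflict.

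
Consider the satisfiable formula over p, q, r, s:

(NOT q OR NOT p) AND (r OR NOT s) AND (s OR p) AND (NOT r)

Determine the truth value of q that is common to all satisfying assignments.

False

Suppose q = true.
Unit clause (NOT p) forces p = false.
Unit clause (s) forces s = true.
Unit clause (r) forces r = true.
But (NOT r) is also a unit clause — contradiction.
So every satisfying assignment has q = False.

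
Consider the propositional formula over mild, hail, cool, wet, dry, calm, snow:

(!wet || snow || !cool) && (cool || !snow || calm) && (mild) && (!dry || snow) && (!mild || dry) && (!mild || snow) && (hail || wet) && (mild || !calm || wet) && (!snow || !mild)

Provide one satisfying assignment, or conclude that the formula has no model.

From the singleton clause (mild), mild = true.
From the singleton clause (dry), dry = true.
From the singleton clause (snow), snow = true.
Now (!snow) is unsatisfied and unit — conflict.

UNSATISFIABLE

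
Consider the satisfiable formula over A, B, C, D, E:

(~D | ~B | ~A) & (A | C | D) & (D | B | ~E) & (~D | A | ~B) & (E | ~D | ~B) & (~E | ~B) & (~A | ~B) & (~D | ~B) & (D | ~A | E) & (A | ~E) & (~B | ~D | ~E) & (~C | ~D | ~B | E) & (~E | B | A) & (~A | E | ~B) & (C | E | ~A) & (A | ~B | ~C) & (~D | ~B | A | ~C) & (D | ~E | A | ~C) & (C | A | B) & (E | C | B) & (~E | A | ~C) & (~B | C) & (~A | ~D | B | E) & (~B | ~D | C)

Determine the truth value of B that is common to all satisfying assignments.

False

Suppose B = 1.
(~E) alone gives E = 0.
(~D) alone gives D = 0.
(~A) alone gives A = 0.
(C) alone gives C = 1.
But (~C) is also a unit clause — contradiction.
So every satisfying assignment has B = False.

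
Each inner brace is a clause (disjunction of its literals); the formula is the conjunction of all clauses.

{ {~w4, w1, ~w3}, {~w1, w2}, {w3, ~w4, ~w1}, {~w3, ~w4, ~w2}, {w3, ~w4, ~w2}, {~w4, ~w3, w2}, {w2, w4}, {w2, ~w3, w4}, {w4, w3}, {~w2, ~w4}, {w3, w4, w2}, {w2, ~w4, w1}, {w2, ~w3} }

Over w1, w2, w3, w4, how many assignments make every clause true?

2

There are 2^4 = 16 truth assignments over (w1, w2, w3, w4).
Check each against the 13 clauses (columns in the order w1, w2, w3, w4):
  F F F F  ✗ fails (w2 | w4)
  F F F T  ✗ fails (w2 | ~w4 | w1)
  F F T F  ✗ fails (w2 | w4)
  F F T T  ✗ fails (~w4 | w1 | ~w3)
  F T F F  ✗ fails (w4 | w3)
  F T F T  ✗ fails (w3 | ~w4 | ~w2)
  F T T F  ✓ satisfies all
  F T T T  ✗ fails (~w4 | w1 | ~w3)
  T F F F  ✗ fails (~w1 | w2)
  T F F T  ✗ fails (~w1 | w2)
  T F T F  ✗ fails (~w1 | w2)
  T F T T  ✗ fails (~w1 | w2)
  T T F F  ✗ fails (w4 | w3)
  T T F T  ✗ fails (w3 | ~w4 | ~w1)
  T T T F  ✓ satisfies all
  T T T T  ✗ fails (~w3 | ~w4 | ~w2)
2 of the 16 rows are models.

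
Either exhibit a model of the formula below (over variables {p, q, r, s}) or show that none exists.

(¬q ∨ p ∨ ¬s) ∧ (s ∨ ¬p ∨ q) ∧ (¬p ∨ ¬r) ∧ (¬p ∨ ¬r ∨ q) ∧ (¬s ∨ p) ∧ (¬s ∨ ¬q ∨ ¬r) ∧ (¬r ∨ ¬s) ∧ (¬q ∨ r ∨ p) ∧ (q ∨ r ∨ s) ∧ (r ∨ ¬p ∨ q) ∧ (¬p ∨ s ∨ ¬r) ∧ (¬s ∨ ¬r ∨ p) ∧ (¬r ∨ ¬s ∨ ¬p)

Branch on p: set p = False.
Unit clause (¬s) forces s = False.
Branch on q: set q = False.
Unit clause (r) forces r = True.
Every clause now holds.

p ↦ False,  q ↦ False,  r ↦ True,  s ↦ False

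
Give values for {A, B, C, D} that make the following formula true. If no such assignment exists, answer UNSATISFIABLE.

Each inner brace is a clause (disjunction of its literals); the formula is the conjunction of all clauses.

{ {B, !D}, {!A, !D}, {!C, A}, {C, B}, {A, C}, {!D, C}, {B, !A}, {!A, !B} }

UNSATISFIABLE

Try B = true.
The clause (!A) is unit, so A = false.
The clause (!C) is unit, so C = false.
That conflicts with the unit clause (C).
Backtrack on B: now try B = false.
The clause (!D) is unit, so D = false.
The clause (C) is unit, so C = true.
The clause (A) is unit, so A = true.
That conflicts with the unit clause (!A).
Either choice for B ends in contradiction.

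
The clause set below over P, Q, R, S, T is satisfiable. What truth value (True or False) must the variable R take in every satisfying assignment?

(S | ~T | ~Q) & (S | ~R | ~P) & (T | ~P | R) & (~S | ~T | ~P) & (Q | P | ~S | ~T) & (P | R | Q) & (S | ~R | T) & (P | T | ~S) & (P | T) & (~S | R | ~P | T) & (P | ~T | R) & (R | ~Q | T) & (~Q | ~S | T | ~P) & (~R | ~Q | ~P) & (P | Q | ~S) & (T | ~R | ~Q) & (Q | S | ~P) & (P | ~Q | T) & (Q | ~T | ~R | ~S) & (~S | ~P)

Suppose R = 0.
Try T = 1.
The clause (P) is unit, so P = 1.
The clause (~S) is unit, so S = 0.
The clause (~Q) is unit, so Q = 0.
But (Q) is also a unit clause — contradiction.
That branch fails; take T = 0 instead.
The clause (~P) is unit, so P = 0.
But (P) is also a unit clause — contradiction.
Both values of T lead to a conflict.
So every satisfying assignment has R = True.

True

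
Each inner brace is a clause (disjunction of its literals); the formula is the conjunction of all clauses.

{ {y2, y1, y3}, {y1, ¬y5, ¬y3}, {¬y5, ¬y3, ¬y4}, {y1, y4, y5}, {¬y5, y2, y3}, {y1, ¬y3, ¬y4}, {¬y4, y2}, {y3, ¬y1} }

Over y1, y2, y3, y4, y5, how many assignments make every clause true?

8

There are 2^5 = 32 truth assignments over (y1, y2, y3, y4, y5).
Split on y2. With y2 = True, the clauses containing y2 are satisfied and ¬y2 drops from the rest; 6 of the 2^4 = 16 assignments to the other variables satisfy what remains.
With y2 = False, by the same count on the reduced clause set, 2 assignments work.
(One model: y1=F, y2=T, y3=F, y4=F, y5=T.)
Total: 6 + 2 = 8.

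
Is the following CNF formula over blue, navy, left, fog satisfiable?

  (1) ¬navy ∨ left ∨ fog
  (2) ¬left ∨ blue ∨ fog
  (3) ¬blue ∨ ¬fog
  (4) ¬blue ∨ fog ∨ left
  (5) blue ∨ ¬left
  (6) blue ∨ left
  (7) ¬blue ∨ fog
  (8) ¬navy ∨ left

No

Suppose blue = False.
Unit clause (¬left) forces left = False.
That conflicts with the unit clause (left).
That branch fails; take blue = True instead.
Unit clause (¬fog) forces fog = False.
That conflicts with the unit clause (fog).
Both values of blue lead to a conflict.
No assignment satisfies every clause.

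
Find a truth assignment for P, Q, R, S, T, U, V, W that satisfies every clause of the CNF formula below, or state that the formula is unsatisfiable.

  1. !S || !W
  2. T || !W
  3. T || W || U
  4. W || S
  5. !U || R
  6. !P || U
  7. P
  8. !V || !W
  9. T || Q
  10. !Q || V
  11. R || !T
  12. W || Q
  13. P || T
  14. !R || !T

P ↦ true,  Q ↦ true,  R ↦ true,  S ↦ true,  T ↦ false,  U ↦ true,  V ↦ true,  W ↦ false

From the singleton clause (P), P = true.
From the singleton clause (U), U = true.
From the singleton clause (R), R = true.
From the singleton clause (!T), T = false.
From the singleton clause (!W), W = false.
From the singleton clause (S), S = true.
From the singleton clause (Q), Q = true.
From the singleton clause (V), V = true.
All clauses are satisfied.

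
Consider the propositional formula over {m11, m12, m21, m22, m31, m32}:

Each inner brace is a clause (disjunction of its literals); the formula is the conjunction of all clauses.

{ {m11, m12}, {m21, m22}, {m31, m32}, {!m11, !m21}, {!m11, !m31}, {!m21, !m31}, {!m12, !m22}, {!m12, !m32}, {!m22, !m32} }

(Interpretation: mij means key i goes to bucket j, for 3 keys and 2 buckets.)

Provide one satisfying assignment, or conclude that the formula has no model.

Try m11 = true.
(!m21) alone gives m21 = false.
(m22) alone gives m22 = true.
(!m31) alone gives m31 = false.
(m32) alone gives m32 = true.
Now (!m32) is unsatisfied and unit — conflict.
Undo m11 and try m11 = false.
(m12) alone gives m12 = true.
(!m22) alone gives m22 = false.
(m21) alone gives m21 = true.
(!m31) alone gives m31 = false.
(m32) alone gives m32 = true.
Now (!m32) is unsatisfied and unit — conflict.
Both values of m11 lead to a conflict.

UNSATISFIABLE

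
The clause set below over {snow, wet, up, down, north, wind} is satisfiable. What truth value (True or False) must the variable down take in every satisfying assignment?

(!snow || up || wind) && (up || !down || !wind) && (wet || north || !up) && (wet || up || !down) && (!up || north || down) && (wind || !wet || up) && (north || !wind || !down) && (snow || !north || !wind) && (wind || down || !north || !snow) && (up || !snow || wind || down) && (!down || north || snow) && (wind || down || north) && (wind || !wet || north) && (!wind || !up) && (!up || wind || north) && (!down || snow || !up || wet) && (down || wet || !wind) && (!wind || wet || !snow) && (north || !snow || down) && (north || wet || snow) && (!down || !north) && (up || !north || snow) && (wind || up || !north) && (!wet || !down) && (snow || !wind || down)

Suppose down = true.
Unit clause (!north) forces north = false.
Unit clause (!wind) forces wind = false.
Unit clause (snow) forces snow = true.
Unit clause (up) forces up = true.
But (!up) is also a unit clause — contradiction.
So every satisfying assignment has down = False.

False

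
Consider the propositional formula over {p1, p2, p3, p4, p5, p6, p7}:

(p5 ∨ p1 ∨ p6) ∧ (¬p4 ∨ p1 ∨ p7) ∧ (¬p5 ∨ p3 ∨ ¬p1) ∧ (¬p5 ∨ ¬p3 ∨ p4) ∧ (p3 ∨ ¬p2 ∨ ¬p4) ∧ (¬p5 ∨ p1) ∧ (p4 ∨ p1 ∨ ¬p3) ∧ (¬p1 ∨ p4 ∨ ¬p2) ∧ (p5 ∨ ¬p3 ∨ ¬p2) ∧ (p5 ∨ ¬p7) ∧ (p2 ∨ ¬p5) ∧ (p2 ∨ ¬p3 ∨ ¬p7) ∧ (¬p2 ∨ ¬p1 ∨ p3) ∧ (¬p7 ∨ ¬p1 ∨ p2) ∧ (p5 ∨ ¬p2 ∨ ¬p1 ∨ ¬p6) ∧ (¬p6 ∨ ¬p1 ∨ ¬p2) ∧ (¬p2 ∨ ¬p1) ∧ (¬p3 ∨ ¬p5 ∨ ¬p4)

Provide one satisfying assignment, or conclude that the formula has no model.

Try p5 = False.
The clause (¬p7) is unit, so p7 = False.
Try p1 = True.
The clause (¬p2) is unit, so p2 = False.
No clause remains; p3, p4, p6 are free.

p1: True; p2: False; p3: True; p4: False; p5: False; p6: False; p7: False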